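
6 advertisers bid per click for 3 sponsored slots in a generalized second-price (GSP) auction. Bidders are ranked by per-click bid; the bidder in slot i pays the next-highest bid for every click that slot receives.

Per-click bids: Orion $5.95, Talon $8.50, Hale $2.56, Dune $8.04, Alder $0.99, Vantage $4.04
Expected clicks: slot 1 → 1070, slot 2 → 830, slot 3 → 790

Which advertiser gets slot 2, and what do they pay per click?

Ranked by bid: $8.50 (Talon) > $8.04 (Dune) > $5.95 (Orion) > $4.04 (Vantage) > …
Slot 2 goes to the second-ranked bidder, Dune, who pays the next bid down: $5.95/click.

Dune; $5.95 per click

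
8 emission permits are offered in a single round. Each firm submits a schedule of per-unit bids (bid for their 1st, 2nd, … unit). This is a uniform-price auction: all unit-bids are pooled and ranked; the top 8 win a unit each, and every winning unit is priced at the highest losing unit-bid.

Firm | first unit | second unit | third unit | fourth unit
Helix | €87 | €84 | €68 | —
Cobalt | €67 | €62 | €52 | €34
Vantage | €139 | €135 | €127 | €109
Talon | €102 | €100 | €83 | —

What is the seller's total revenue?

Total revenue: €664

All unit-bids, highest first — top 8: 139 (Vantage-1), 135 (Vantage-2), 127 (Vantage-3), 109 (Vantage-4), 102 (Talon-1), 100 (Talon-2), 87 (Helix-1), 84 (Helix-2)
Highest rejected unit-bid = €83.
Allocation: Helix 2, Talon 2, Vantage 4. Every unit priced at €83.
Revenue = 8 × 83 = €664.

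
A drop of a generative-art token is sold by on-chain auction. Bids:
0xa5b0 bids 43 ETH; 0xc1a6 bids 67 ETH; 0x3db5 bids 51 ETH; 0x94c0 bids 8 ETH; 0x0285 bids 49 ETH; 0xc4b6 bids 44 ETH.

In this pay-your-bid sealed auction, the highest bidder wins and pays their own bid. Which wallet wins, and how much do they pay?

0xc1a6 pays 67 ETH

Bids ranked: 67 (0xc1a6) > 51 (0x3db5) > 49 (0x0285) > 44 (0xc4b6) > 43 (0xa5b0) > 8 (0x94c0)
First-price: 0xc1a6 pays what they bid, 67 ETH.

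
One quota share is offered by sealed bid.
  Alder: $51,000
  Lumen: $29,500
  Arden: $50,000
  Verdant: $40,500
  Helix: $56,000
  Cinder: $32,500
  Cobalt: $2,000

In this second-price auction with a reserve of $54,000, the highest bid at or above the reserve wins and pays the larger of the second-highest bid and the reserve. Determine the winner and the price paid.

Helix pays $54,000

Sorting bids: 56,000 (Helix) > 51,000 (Alder) > 50,000 (Arden) > 40,500 (Verdant) > 32,500 (Cinder) > 29,500 (Lumen) > …
Helix has the top bid at or above the reserve ($56,000).
Second-highest bid $51,000 is below the reserve $54,000, so the reserve binds → payment $54,000.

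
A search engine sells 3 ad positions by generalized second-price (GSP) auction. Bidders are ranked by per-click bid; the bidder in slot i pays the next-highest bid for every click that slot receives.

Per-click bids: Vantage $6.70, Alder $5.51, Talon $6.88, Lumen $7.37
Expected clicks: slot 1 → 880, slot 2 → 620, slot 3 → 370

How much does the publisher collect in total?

Per-click bids in order: $7.37 (Lumen) > $6.88 (Talon) > $6.70 (Vantage) > $5.51 (Alder)
Slot 1: Lumen pays $6.88 × 880 = $6054.40
Slot 2: Talon pays $6.70 × 620 = $4154.00
Slot 3: Vantage pays $5.51 × 370 = $2038.70
Total = $12247.10

Total revenue: $12247.10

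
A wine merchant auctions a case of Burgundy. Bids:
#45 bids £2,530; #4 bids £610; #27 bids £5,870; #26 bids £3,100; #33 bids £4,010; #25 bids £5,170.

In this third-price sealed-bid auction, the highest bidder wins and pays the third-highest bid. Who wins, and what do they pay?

Third-price sealed-bid auction: the highest bidder wins and pays the third-highest bid.
Sorting bids: 5,870 (#27) > 5,170 (#25) > 4,010 (#33) > 3,100 (#26) > 2,530 (#45) > 610 (#4)
#27 is highest; pays the third-highest bid, £4,010.

#27 pays £4,010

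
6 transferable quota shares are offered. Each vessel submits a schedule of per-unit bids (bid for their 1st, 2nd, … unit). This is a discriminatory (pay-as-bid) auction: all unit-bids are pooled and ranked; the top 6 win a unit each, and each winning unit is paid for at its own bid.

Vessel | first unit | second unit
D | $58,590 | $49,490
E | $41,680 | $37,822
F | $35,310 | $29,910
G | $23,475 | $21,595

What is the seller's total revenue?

Merging the schedules and taking the best 6: 58,590 (D-1), 49,490 (D-2), 41,680 (E-1), 37,822 (E-2), 35,310 (F-1), 29,910 (F-2)
Next rejected bid: $23,475 (not a price — pay-as-bid).
Each winning unit pays its own bid.
Revenue = 58,590 + 49,490 + 41,680 + 37,822 + 35,310 + 29,910 = $252,802.

Total revenue: $252,802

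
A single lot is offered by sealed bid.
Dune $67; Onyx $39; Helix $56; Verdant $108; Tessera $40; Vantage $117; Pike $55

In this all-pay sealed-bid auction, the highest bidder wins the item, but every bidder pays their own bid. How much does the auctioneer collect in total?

Bids ranked: 117 (Vantage) > 108 (Verdant) > 67 (Dune) > 56 (Helix) > 55 (Pike) > 40 (Tessera) > …
Vantage wins with the top bid; all bids are sunk regardless.
Every bidder forfeits their bid regardless of winning.
Revenue = 67 + 39 + 56 + 108 + 40 + 117 + 55 = $482.

Total revenue: $482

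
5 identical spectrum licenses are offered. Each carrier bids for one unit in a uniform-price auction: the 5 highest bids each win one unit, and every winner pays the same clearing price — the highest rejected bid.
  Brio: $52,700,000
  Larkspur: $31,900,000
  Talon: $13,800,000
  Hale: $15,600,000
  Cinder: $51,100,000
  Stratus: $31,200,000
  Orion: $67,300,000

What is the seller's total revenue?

Total revenue: $78,000,000

Sorting: 67,300,000 (Orion), 52,700,000 (Brio), 51,100,000 (Cinder), 31,900,000 (Larkspur), 31,200,000 (Stratus), 15,600,000 (Hale), 13,800,000 (Talon)
The 5 highest are Orion, Brio, Cinder, Larkspur, Stratus.
Clearing price = highest rejected bid = $15,600,000.
Total revenue = 5 × $15,600,000 = $78,000,000.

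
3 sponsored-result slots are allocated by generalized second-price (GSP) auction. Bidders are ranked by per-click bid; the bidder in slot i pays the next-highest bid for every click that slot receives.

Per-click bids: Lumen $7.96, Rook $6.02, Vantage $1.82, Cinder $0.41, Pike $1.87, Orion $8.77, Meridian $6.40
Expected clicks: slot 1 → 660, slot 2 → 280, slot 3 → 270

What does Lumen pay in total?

Ranked by bid: $8.77 (Orion) > $7.96 (Lumen) > $6.40 (Meridian) > $6.02 (Rook) > …
Lumen holds slot 2 → pays next bid $6.40 × 280 clicks = $1792.00.

Lumen pays $1792.00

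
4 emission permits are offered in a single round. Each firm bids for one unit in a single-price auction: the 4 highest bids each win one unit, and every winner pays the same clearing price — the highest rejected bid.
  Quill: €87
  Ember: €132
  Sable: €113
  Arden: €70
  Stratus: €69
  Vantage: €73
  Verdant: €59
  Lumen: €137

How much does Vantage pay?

Vantage pays €0

Sorting: 137 (Lumen), 132 (Ember), 113 (Sable), 87 (Quill), 73 (Vantage), 70 (Arden), …
Top 4: Lumen, Ember, Sable, Quill.
Highest unsuccessful bid: €73 → clearing price.
Vantage does not win → pays €0.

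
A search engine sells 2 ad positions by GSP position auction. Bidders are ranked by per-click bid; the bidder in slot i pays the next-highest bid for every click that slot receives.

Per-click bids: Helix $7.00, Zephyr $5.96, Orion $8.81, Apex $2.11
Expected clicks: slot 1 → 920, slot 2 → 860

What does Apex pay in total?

Ranked by bid: $8.81 (Orion) > $7.00 (Helix) > $5.96 (Zephyr) > …
Apex ranks below slot 2 → no slot, pays nothing.

Apex pays $0.00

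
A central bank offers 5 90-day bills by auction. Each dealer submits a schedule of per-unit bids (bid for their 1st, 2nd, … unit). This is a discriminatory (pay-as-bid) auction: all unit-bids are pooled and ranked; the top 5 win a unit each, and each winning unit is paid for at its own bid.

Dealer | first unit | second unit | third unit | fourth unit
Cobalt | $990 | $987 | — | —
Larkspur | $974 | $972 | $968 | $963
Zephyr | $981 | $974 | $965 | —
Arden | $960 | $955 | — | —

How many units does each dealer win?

Cobalt 2, Larkspur 1, Zephyr 2

All unit-bids, highest first — top 5: 990 (Cobalt-1), 987 (Cobalt-2), 981 (Zephyr-1), 974 (Larkspur-1), 974 (Zephyr-2)
Next rejected bid: $972 (not a price — pay-as-bid).
Allocation: Cobalt 2, Larkspur 1, Zephyr 2.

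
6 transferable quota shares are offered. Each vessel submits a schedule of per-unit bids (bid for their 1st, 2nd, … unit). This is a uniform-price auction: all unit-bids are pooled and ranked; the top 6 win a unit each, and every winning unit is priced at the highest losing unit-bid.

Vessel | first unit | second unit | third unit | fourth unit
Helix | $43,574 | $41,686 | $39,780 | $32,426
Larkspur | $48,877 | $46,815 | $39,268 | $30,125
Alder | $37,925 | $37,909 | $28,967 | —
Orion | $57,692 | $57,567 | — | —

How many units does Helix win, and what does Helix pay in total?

Merging the schedules and taking the best 6: 57,692 (Orion-1), 57,567 (Orion-2), 48,877 (Larkspur-1), 46,815 (Larkspur-2), 43,574 (Helix-1), 41,686 (Helix-2)
The (k+1)-th unit-bid is $39,780.
Helix wins 2 unit(s) at $39,780 each.

Helix: 2 units, pays $79,560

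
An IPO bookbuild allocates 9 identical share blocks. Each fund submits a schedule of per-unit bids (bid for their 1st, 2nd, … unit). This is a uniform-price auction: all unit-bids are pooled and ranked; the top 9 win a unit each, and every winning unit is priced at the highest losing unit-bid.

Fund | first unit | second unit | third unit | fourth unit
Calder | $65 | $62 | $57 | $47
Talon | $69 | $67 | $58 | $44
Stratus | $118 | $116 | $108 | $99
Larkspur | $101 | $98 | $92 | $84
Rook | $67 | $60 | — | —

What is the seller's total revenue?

Pooled unit-bids ranked (top 9): 118 (Stratus-1), 116 (Stratus-2), 108 (Stratus-3), 101 (Larkspur-1), 99 (Stratus-4), 98 (Larkspur-2), 92 (Larkspur-3), 84 (Larkspur-4), 69 (Talon-1)
First bid not allocated: $67.
Allocation: Larkspur 4, Stratus 4, Talon 1. Every unit priced at $67.
Revenue = 9 × 67 = $603.

Total revenue: $603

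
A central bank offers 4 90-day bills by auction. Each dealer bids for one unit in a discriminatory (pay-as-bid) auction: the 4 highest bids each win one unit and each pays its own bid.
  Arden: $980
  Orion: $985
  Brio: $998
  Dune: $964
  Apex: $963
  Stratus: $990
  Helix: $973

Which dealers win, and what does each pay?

Ordering the bids: 998 (Brio), 990 (Stratus), 985 (Orion), 980 (Arden), 973 (Helix), 964 (Dune), …
Top 4: Brio, Stratus, Orion, Arden.
Each winner pays its own bid: Brio $998, Stratus $990, Orion $985, Arden $980.

Brio $998, Stratus $990, Orion $985, Arden $980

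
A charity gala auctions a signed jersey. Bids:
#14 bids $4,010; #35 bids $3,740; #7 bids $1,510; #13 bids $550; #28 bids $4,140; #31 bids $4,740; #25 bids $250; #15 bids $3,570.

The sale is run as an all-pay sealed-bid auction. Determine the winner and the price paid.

#31 pays $4,740

Bids in order: 4,740 (#31) > 4,140 (#28) > 4,010 (#14) > 3,740 (#35) > 3,570 (#15) > 1,510 (#7) > …
#31 is highest and takes the item; every bidder forfeits their bid.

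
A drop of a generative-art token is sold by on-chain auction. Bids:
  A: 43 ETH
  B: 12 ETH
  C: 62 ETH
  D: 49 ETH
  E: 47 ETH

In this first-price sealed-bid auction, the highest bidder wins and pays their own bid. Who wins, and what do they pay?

C pays 62 ETH

Bids ranked: 62 (C) > 49 (D) > 47 (E) > 43 (A) > 12 (B)
C has the highest bid and pays exactly that: 62 ETH.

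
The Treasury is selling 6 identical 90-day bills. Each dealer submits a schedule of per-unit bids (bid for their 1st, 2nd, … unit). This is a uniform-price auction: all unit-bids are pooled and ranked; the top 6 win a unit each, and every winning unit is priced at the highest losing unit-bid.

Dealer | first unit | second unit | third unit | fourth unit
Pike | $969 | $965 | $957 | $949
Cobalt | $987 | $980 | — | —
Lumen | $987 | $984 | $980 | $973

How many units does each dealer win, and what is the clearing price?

Merging the schedules and taking the best 6: 987 (Cobalt-1), 987 (Lumen-1), 984 (Lumen-2), 980 (Cobalt-2), 980 (Lumen-3), 973 (Lumen-4)
The (k+1)-th unit-bid is $969.
Allocation: Cobalt 2, Lumen 4.

Cobalt 2, Lumen 4; clearing price $969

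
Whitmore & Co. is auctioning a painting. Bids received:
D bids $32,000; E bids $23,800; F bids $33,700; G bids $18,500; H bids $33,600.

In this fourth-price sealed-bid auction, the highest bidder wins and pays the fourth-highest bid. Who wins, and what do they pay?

Bids ranked: 33,700 (F) > 33,600 (H) > 32,000 (D) > 23,800 (E) > 18,500 (G)
F wins; payment is bid #4 in the ranking = $23,800.

F pays $23,800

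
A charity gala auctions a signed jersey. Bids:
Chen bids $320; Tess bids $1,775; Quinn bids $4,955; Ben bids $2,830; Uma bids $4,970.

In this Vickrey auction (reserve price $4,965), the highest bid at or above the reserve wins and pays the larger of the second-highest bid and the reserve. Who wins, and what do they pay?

Uma pays $4,965

Vickrey auction (reserve price $4,965): the highest bid at or above the reserve wins and pays the larger of the second-highest bid and the reserve.
Bids in order: 4,970 (Uma) > 4,955 (Quinn) > 2,830 (Ben) > 1,775 (Tess) > 320 (Chen)
Highest eligible bid: Uma at $4,970.
Second-highest bid $4,955 is below the reserve $4,965, so the reserve binds → payment $4,965.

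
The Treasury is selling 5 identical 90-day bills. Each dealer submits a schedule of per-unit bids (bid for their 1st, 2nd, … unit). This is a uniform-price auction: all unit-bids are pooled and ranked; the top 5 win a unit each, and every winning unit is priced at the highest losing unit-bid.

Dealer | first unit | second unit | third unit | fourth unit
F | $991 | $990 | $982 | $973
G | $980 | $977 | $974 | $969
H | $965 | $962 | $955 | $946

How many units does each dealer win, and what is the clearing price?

All unit-bids, highest first — top 5: 991 (F-1), 990 (F-2), 982 (F-3), 980 (G-1), 977 (G-2)
Highest rejected unit-bid = $974.
Allocation: F 3, G 2.

F 3, G 2; clearing price $974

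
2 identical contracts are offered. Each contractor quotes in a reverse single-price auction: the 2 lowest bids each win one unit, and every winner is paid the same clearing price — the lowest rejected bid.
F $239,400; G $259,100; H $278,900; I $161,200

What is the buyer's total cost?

Total cost: $518,200

Sorting: 161,200 (I), 239,400 (F), 259,100 (G), 278,900 (H)
Winners (2 units): I, F.
Lowest unsuccessful bid: $259,100 → clearing price.
Total cost = 2 × $259,100 = $518,200.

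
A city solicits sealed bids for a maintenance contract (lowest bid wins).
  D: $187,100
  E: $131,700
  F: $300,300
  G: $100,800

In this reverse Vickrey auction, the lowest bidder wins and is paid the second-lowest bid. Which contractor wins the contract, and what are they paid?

G is paid $131,700

Rule: the lowest bidder wins and is paid the second-lowest bid.
Sorting bids: 100,800 (G) < 131,700 (E) < 187,100 (D) < 300,300 (F)
G is lowest; is paid the second-lowest bid, $131,700.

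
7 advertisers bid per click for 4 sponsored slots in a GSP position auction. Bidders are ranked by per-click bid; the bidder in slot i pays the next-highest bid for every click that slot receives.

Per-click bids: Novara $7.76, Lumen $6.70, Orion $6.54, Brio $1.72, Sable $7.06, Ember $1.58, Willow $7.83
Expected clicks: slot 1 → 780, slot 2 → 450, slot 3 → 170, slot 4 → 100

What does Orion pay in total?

Sorting advertisers: $7.83 (Willow) > $7.76 (Novara) > $7.06 (Sable) > $6.70 (Lumen) > $6.54 (Orion) > …
Orion ranks below slot 4 → no slot, pays nothing.

Orion pays $0.00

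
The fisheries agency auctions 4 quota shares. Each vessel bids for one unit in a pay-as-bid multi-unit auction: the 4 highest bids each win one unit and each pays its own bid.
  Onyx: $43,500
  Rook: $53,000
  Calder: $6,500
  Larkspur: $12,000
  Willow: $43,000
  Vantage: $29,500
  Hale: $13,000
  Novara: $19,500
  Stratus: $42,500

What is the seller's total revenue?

Sorting: 53,000 (Rook), 43,500 (Onyx), 43,000 (Willow), 42,500 (Stratus), 29,500 (Vantage), 19,500 (Novara), …
Winners (4 units): Rook, Onyx, Willow, Stratus.
Total revenue = 53,000 + 43,500 + 43,000 + 42,500 = $182,000.

Total revenue: $182,000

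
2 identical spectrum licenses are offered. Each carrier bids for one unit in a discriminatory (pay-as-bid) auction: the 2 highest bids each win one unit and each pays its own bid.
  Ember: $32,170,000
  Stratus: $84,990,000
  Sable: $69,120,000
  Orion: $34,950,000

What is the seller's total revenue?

Sorting: 84,990,000 (Stratus), 69,120,000 (Sable), 34,950,000 (Orion), 32,170,000 (Ember)
Winners (2 units): Stratus, Sable.
Total revenue = 84,990,000 + 69,120,000 = $154,110,000.

Total revenue: $154,110,000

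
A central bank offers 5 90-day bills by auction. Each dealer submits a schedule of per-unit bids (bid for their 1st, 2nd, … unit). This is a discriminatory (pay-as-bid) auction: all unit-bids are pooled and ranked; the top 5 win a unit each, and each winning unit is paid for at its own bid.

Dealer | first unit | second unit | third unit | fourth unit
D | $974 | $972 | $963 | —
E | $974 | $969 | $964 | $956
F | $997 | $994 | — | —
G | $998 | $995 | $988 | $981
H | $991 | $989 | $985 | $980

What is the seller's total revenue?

Pooled unit-bids ranked (top 5): 998 (G-1), 997 (F-1), 995 (G-2), 994 (F-2), 991 (H-1)
Next rejected bid: $989 (not a price — pay-as-bid).
Each winning unit pays its own bid.
Revenue = 998 + 997 + 995 + 994 + 991 = $4,975.

Total revenue: $4,975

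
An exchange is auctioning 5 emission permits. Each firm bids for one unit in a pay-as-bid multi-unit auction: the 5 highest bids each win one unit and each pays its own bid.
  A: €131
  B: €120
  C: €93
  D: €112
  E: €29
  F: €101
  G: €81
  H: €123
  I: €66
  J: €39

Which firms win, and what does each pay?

A €131, H €123, B €120, D €112, F €101

Sorting: 131 (A), 123 (H), 120 (B), 112 (D), 101 (F), 93 (C), 81 (G), …
Winners (5 units): A, H, B, D, F.
Each winner pays its own bid: A €131, H €123, B €120, D €112, F €101.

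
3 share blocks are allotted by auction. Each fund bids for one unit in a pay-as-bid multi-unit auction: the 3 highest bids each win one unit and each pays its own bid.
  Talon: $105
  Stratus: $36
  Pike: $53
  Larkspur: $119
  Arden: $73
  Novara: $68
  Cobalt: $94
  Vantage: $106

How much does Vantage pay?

Vantage pays $106

Sorting: 119 (Larkspur), 106 (Vantage), 105 (Talon), 94 (Cobalt), 73 (Arden), …
Winners (3 units): Larkspur, Vantage, Talon.
Vantage wins → own bid $106.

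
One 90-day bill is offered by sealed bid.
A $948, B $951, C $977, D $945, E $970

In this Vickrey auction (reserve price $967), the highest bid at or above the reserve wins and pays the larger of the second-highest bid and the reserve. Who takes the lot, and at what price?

Bids in order: 977 (C) > 970 (E) > 951 (B) > 948 (A) > 945 (D)
Highest eligible bid: C at $977.
max(second-highest $970, reserve $967) = $970; the reserve does not bind.

C pays $970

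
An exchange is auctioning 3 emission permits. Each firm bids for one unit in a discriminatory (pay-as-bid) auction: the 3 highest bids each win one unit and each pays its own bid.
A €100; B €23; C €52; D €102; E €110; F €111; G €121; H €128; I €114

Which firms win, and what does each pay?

H €128, G €121, I €114

Bids ranked high→low: 128 (H), 121 (G), 114 (I), 111 (F), 110 (E), …
Winners (3 units): H, G, I.
Each winner pays its own bid: H €128, G €121, I €114.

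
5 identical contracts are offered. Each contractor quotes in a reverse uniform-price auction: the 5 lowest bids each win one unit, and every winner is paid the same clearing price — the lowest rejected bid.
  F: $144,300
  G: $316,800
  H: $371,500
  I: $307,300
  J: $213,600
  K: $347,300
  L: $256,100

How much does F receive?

F is paid $347,300

Bids ranked low→high: 144,300 (F), 213,600 (J), 256,100 (L), 307,300 (I), 316,800 (G), 347,300 (K), 371,500 (H)
Winners (5 units): F, J, L, I, G.
Lowest unsuccessful bid: $347,300 → clearing price.
F wins → is paid $347,300.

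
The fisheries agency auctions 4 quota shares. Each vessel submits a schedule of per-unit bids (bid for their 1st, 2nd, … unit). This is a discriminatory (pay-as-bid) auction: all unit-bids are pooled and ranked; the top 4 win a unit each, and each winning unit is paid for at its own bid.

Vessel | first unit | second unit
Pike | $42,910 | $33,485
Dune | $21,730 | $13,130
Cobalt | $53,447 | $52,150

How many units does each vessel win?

Cobalt 2, Pike 2

All unit-bids, highest first — top 4: 53,447 (Cobalt-1), 52,150 (Cobalt-2), 42,910 (Pike-1), 33,485 (Pike-2)
Next rejected bid: $21,730 (not a price — pay-as-bid).
Allocation: Cobalt 2, Pike 2.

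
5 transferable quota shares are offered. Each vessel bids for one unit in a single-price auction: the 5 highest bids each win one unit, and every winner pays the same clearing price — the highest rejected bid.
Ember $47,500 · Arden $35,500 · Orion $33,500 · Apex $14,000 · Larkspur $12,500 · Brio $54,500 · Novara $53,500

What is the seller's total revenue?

Total revenue: $70,000

Bids ranked high→low: 54,500 (Brio), 53,500 (Novara), 47,500 (Ember), 35,500 (Arden), 33,500 (Orion), 14,000 (Apex), 12,500 (Larkspur)
Winners (5 units): Brio, Novara, Ember, Arden, Orion.
First losing bid is Apex's $14,000, which sets the uniform price.
Total revenue = 5 × $14,000 = $70,000.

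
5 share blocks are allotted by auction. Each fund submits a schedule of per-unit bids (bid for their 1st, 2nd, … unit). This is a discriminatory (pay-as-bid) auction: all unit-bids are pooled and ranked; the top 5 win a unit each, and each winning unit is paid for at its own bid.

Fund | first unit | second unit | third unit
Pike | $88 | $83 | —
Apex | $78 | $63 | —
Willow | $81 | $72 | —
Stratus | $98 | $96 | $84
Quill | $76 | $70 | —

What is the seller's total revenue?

Total revenue: $449

All unit-bids, highest first — top 5: 98 (Stratus-1), 96 (Stratus-2), 88 (Pike-1), 84 (Stratus-3), 83 (Pike-2)
Next rejected bid: $81 (not a price — pay-as-bid).
Each winning unit pays its own bid.
Revenue = 98 + 96 + 88 + 84 + 83 = $449.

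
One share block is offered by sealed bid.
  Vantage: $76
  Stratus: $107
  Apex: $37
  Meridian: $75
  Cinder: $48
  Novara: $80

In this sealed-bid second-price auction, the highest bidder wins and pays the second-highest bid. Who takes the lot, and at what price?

Bids ranked: 107 (Stratus) > 80 (Novara) > 76 (Vantage) > 75 (Meridian) > 48 (Cinder) > 37 (Apex)
Stratus wins with the highest bid; price is set by the runner-up at $80.

Stratus pays $80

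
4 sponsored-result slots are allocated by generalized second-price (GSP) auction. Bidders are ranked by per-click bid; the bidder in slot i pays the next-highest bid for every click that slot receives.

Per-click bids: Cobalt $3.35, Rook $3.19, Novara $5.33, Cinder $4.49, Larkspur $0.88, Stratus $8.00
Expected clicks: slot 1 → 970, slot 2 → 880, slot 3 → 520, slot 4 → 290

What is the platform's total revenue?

Ranked by bid: $8.00 (Stratus) > $5.33 (Novara) > $4.49 (Cinder) > $3.35 (Cobalt) > $3.19 (Rook) > …
Slot 1: Stratus pays $5.33 × 970 = $5170.10
Slot 2: Novara pays $4.49 × 880 = $3951.20
Slot 3: Cinder pays $3.35 × 520 = $1742.00
Slot 4: Cobalt pays $3.19 × 290 = $925.10
Total = $11788.40

Total revenue: $11788.40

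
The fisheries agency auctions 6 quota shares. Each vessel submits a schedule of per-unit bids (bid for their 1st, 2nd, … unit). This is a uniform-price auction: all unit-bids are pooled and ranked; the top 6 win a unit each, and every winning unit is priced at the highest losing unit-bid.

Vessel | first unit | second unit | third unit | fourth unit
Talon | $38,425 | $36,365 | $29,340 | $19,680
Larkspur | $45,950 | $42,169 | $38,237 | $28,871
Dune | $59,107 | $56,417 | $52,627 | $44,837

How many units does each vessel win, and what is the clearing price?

Dune 4, Larkspur 2; clearing price $38,425

All unit-bids, highest first — top 6: 59,107 (Dune-1), 56,417 (Dune-2), 52,627 (Dune-3), 45,950 (Larkspur-1), 44,837 (Dune-4), 42,169 (Larkspur-2)
Highest rejected unit-bid = $38,425.
Allocation: Dune 4, Larkspur 2.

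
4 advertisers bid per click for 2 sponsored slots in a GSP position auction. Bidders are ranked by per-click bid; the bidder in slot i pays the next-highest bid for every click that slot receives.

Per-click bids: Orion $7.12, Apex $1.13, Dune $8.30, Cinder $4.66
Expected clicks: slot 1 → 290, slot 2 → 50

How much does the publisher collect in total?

Total revenue: $2297.80

Sorting advertisers: $8.30 (Dune) > $7.12 (Orion) > $4.66 (Cinder) > …
Slot 1: Dune pays $7.12 × 290 = $2064.80
Slot 2: Orion pays $4.66 × 50 = $233.00
Total = $2297.80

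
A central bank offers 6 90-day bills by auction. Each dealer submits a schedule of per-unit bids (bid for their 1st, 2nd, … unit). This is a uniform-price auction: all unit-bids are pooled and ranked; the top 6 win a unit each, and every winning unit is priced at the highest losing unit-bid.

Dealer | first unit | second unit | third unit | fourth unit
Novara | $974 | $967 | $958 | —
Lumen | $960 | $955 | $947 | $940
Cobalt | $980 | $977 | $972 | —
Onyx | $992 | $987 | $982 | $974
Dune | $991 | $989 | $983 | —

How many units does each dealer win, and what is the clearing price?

All unit-bids, highest first — top 6: 992 (Onyx-1), 991 (Dune-1), 989 (Dune-2), 987 (Onyx-2), 983 (Dune-3), 982 (Onyx-3)
First bid not allocated: $980.
Allocation: Dune 3, Onyx 3.

Dune 3, Onyx 3; clearing price $980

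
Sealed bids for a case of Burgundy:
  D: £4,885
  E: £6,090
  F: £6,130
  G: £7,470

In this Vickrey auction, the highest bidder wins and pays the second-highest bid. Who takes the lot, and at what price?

G pays £6,130

Sorting bids: 7,470 (G) > 6,130 (F) > 6,090 (E) > 4,885 (D)
G is highest; pays the second-highest bid, £6,130.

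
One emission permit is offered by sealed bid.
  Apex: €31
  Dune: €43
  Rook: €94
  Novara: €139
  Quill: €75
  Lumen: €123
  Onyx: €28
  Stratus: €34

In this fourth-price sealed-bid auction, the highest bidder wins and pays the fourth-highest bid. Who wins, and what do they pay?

Bids in order: 139 (Novara) > 123 (Lumen) > 94 (Rook) > 75 (Quill) > 43 (Dune) > 34 (Stratus) > …
Novara is highest; pays the fourth-highest bid, €75.

Novara pays €75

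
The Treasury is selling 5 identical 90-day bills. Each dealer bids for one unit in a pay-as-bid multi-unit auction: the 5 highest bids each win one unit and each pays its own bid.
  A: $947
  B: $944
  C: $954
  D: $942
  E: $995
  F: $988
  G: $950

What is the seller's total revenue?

Ordering the bids: 995 (E), 988 (F), 954 (C), 950 (G), 947 (A), 944 (B), 942 (D)
Winners (5 units): E, F, C, G, A.
Total revenue = 995 + 988 + 954 + 950 + 947 = $4,834.

Total revenue: $4,834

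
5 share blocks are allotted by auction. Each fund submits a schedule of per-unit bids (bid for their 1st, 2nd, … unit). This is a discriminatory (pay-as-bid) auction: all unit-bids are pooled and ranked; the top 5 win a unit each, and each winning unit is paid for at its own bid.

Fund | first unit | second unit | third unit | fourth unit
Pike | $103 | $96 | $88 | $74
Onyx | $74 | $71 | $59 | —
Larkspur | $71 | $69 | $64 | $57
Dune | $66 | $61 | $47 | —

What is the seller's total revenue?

Merging the schedules and taking the best 5: 103 (Pike-1), 96 (Pike-2), 88 (Pike-3), 74 (Pike-4), 74 (Onyx-1)
Next rejected bid: $71 (not a price — pay-as-bid).
Each winning unit pays its own bid.
Revenue = 103 + 96 + 88 + 74 + 74 = $435.

Total revenue: $435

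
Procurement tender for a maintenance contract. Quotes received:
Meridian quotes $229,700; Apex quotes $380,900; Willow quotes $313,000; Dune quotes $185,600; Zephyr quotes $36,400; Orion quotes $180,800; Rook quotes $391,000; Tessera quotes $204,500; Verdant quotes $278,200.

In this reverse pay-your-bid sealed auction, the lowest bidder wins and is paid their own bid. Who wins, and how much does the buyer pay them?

Bids in order: 36,400 (Zephyr) < 180,800 (Orion) < 185,600 (Dune) < 204,500 (Tessera) < 229,700 (Meridian) < 278,200 (Verdant) < …
First-price: Zephyr is paid what they bid, $36,400.

Zephyr is paid $36,400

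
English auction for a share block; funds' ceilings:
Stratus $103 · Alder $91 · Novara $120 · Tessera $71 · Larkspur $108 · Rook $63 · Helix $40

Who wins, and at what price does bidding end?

Novara wins at $108

Limits in order: 120 (Novara) > 108 (Larkspur) > 103 (Stratus) > 91 (Alder) > 71 (Tessera) > 63 (Rook) > …
Bidding ends when Larkspur exits at $108; Novara takes it.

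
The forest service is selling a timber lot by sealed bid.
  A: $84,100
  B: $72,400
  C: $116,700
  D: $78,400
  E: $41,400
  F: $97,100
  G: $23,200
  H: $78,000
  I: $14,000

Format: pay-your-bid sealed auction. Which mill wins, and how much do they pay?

Rule: the highest bidder wins and pays their own bid.
Sorting bids: 116,700 (C) > 97,100 (F) > 84,100 (A) > 78,400 (D) > 78,000 (H) > 72,400 (B) > …
C has the highest bid and pays exactly that: $116,700.

C pays $116,700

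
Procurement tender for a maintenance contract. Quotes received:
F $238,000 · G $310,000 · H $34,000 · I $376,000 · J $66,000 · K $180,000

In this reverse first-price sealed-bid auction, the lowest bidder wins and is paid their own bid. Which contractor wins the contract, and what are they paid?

H is paid $34,000

Reverse first-price sealed-bid auction: the lowest bidder wins and is paid their own bid.
Bids ranked: 34,000 (H) < 66,000 (J) < 180,000 (K) < 238,000 (F) < 310,000 (G) < 376,000 (I)
H has the lowest bid and is paid exactly that: $34,000.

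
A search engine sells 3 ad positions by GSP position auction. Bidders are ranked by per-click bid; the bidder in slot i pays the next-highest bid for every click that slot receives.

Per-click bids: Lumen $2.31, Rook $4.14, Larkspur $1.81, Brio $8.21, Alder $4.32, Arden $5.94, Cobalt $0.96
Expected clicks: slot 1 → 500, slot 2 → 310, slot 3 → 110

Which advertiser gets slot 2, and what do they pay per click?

Sorting advertisers: $8.21 (Brio) > $5.94 (Arden) > $4.32 (Alder) > $4.14 (Rook) > …
Slot 2 goes to the second-ranked bidder, Arden, who pays the next bid down: $4.32/click.

Arden; $4.32 per click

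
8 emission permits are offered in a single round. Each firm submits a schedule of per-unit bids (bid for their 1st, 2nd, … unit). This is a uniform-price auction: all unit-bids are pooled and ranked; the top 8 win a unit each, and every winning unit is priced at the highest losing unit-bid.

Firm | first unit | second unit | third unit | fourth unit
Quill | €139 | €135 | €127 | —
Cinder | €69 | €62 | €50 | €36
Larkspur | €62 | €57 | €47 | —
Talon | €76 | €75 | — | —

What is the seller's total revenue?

Merging the schedules and taking the best 8: 139 (Quill-1), 135 (Quill-2), 127 (Quill-3), 76 (Talon-1), 75 (Talon-2), 69 (Cinder-1), 62 (Cinder-2), 62 (Larkspur-1)
First bid not allocated: €57.
Allocation: Cinder 2, Larkspur 1, Quill 3, Talon 2. Every unit priced at €57.
Revenue = 8 × 57 = €456.

Total revenue: €456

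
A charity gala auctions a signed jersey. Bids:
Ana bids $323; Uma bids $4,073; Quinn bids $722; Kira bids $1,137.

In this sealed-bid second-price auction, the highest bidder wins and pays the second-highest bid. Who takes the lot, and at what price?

Uma pays $1,137

Bids in order: 4,073 (Uma) > 1,137 (Kira) > 722 (Quinn) > 323 (Ana)
Uma wins with the highest bid; price is set by the runner-up at $1,137.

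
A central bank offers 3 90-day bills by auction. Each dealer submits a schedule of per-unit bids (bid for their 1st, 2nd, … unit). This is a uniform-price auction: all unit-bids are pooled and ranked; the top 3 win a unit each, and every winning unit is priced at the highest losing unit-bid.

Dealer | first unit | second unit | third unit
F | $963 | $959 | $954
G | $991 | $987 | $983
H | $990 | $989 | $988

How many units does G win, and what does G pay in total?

G: 1 unit, pays $988

All unit-bids, highest first — top 3: 991 (G-1), 990 (H-1), 989 (H-2)
Highest rejected unit-bid = $988.
G wins 1 unit(s) at $988 each.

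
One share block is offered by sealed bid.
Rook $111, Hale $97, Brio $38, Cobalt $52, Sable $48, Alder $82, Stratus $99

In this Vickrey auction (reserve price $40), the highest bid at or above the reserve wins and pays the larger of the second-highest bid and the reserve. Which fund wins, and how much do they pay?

Sorting bids: 111 (Rook) > 99 (Stratus) > 97 (Hale) > 82 (Alder) > 52 (Cobalt) > 48 (Sable) > …
Rook has the top bid at or above the reserve ($111).
max(second-highest $99, reserve $40) = $99; the reserve does not bind.

Rook pays $99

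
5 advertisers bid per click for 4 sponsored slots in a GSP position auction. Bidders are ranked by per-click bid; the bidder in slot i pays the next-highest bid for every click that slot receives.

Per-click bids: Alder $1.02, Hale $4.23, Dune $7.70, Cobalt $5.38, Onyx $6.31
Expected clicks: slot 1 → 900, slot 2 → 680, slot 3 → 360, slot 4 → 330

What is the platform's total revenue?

Sorting advertisers: $7.70 (Dune) > $6.31 (Onyx) > $5.38 (Cobalt) > $4.23 (Hale) > $1.02 (Alder)
Slot 1: Dune pays $6.31 × 900 = $5679.00
Slot 2: Onyx pays $5.38 × 680 = $3658.40
Slot 3: Cobalt pays $4.23 × 360 = $1522.80
Slot 4: Hale pays $1.02 × 330 = $336.60
Total = $11196.80

Total revenue: $11196.80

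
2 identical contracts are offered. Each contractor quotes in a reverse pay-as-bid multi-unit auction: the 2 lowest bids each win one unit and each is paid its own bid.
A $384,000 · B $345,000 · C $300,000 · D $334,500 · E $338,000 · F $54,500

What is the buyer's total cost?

Sorting: 54,500 (F), 300,000 (C), 334,500 (D), 338,000 (E), …
The 2 lowest are F, C.
Total cost = 54,500 + 300,000 = $354,500.

Total cost: $354,500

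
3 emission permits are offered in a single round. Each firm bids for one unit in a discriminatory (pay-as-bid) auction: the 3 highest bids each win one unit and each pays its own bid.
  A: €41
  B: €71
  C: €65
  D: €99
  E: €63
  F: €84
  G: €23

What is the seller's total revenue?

Total revenue: €254

Sorting: 99 (D), 84 (F), 71 (B), 65 (C), 63 (E), …
Top 3: D, F, B.
Total revenue = 99 + 84 + 71 = €254.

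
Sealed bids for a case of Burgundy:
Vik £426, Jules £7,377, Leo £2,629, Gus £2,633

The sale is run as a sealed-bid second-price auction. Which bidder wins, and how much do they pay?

Jules pays £2,633

Rule: the highest bidder wins and pays the second-highest bid.
Bids in order: 7,377 (Jules) > 2,633 (Gus) > 2,629 (Leo) > 426 (Vik)
Second-price: Jules pays Gus's bid of £2,633.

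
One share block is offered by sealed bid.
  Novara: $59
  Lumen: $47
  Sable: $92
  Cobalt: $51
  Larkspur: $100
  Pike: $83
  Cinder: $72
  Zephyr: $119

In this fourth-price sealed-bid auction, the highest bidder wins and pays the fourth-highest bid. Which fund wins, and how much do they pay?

Zephyr pays $83

Fourth-price sealed-bid auction: the highest bidder wins and pays the fourth-highest bid.
Bids ranked: 119 (Zephyr) > 100 (Larkspur) > 92 (Sable) > 83 (Pike) > 72 (Cinder) > 59 (Novara) > …
Zephyr wins; payment is bid #4 in the ranking = $83.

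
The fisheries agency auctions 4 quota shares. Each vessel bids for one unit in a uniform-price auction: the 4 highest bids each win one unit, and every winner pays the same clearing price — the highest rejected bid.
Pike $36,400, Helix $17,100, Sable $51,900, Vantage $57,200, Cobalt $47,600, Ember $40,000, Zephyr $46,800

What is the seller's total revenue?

Total revenue: $160,000

Bids ranked high→low: 57,200 (Vantage), 51,900 (Sable), 47,600 (Cobalt), 46,800 (Zephyr), 40,000 (Ember), 36,400 (Pike), …
Winners (4 units): Vantage, Sable, Cobalt, Zephyr.
Clearing price = highest rejected bid = $40,000.
Total revenue = 4 × $40,000 = $160,000.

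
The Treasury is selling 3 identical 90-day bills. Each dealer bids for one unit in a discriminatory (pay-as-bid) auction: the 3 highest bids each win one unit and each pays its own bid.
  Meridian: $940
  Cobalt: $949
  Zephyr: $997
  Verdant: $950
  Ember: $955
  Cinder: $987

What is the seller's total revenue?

Ordering the bids: 997 (Zephyr), 987 (Cinder), 955 (Ember), 950 (Verdant), 949 (Cobalt), …
The 3 highest are Zephyr, Cinder, Ember.
Total revenue = 997 + 987 + 955 = $2,939.

Total revenue: $2,939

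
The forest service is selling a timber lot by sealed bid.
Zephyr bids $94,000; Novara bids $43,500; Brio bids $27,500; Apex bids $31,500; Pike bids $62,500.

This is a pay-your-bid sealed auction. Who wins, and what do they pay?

Bids in order: 94,000 (Zephyr) > 62,500 (Pike) > 43,500 (Novara) > 31,500 (Apex) > 27,500 (Brio)
Zephyr has the highest bid and pays exactly that: $94,000.

Zephyr pays $94,000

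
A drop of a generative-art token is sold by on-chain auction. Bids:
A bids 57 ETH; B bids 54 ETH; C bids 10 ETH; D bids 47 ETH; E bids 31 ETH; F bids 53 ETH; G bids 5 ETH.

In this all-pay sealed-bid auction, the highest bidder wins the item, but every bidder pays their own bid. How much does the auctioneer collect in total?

All-pay sealed-bid auction: the highest bidder wins the item, but every bidder pays their own bid.
Bids ranked: 57 (A) > 54 (B) > 53 (F) > 47 (D) > 31 (E) > 10 (C) > …
A wins with the top bid; all bids are sunk regardless.
Every bidder forfeits their bid regardless of winning.
Revenue = 57 + 54 + 10 + 47 + 31 + 53 + 5 = 257 ETH.

Total revenue: 257 ETH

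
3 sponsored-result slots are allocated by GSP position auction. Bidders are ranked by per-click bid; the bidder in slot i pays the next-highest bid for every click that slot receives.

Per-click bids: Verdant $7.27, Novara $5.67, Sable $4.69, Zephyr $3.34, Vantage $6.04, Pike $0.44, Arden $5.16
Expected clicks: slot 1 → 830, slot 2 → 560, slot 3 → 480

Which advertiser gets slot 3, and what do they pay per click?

Ranked by bid: $7.27 (Verdant) > $6.04 (Vantage) > $5.67 (Novara) > $5.16 (Arden) > …
Slot 3 goes to the third-ranked bidder, Novara, who pays the next bid down: $5.16/click.

Novara; $5.16 per click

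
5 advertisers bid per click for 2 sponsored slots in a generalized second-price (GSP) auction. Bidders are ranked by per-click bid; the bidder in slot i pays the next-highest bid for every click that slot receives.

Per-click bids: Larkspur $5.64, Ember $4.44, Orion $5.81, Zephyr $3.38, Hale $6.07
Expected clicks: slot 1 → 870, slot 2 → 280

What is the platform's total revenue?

Total revenue: $6633.90

Per-click bids in order: $6.07 (Hale) > $5.81 (Orion) > $5.64 (Larkspur) > …
Slot 1: Hale pays $5.81 × 870 = $5054.70
Slot 2: Orion pays $5.64 × 280 = $1579.20
Total = $6633.90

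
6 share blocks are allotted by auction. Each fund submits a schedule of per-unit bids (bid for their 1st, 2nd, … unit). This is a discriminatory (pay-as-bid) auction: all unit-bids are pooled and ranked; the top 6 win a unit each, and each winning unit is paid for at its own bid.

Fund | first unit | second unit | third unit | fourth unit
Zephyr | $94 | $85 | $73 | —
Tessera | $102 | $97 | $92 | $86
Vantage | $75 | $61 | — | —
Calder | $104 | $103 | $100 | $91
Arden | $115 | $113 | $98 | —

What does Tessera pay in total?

Pooled unit-bids ranked (top 6): 115 (Arden-1), 113 (Arden-2), 104 (Calder-1), 103 (Calder-2), 102 (Tessera-1), 100 (Calder-3)
Next rejected bid: $98 (not a price — pay-as-bid).
Tessera's winning unit-bids: 102 = $102.

Tessera pays $102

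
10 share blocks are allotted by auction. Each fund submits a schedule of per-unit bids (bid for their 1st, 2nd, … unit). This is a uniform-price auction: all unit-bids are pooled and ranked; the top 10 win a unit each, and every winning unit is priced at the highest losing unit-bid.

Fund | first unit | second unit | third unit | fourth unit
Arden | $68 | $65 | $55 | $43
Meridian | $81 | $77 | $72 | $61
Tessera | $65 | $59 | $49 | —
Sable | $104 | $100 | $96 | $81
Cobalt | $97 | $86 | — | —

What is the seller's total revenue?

All unit-bids, highest first — top 10: 104 (Sable-1), 100 (Sable-2), 97 (Cobalt-1), 96 (Sable-3), 86 (Cobalt-2), 81 (Meridian-1), 81 (Sable-4), 77 (Meridian-2), 72 (Meridian-3), 68 (Arden-1)
First bid not allocated: $65.
Allocation: Arden 1, Cobalt 2, Meridian 3, Sable 4. Every unit priced at $65.
Revenue = 10 × 65 = $650.

Total revenue: $650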